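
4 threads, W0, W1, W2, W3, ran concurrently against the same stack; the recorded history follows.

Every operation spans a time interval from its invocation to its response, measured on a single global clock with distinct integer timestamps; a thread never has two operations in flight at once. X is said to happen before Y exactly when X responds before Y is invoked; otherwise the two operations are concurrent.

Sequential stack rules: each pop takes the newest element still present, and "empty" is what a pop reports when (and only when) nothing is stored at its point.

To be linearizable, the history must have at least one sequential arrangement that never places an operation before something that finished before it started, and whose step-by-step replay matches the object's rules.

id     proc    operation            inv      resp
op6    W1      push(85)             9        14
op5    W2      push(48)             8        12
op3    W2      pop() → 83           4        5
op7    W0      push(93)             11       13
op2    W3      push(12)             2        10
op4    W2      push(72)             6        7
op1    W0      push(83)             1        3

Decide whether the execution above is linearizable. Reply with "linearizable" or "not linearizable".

one valid linearization: op1, op3, op2, op4, op5, op6, op7
after step 1 (op1 push(83)): stack <83>
after step 2 (op3 pop() → 83): stack <>
after step 3 (op2 push(12)): stack <12>
after step 4 (op4 push(72)): stack <12,72>
after step 5 (op5 push(48)): stack <12,72,48>
after step 6 (op6 push(85)): stack <12,72,48,85>
after step 7 (op7 push(93)): stack <12,72,48,85,93>

linearizable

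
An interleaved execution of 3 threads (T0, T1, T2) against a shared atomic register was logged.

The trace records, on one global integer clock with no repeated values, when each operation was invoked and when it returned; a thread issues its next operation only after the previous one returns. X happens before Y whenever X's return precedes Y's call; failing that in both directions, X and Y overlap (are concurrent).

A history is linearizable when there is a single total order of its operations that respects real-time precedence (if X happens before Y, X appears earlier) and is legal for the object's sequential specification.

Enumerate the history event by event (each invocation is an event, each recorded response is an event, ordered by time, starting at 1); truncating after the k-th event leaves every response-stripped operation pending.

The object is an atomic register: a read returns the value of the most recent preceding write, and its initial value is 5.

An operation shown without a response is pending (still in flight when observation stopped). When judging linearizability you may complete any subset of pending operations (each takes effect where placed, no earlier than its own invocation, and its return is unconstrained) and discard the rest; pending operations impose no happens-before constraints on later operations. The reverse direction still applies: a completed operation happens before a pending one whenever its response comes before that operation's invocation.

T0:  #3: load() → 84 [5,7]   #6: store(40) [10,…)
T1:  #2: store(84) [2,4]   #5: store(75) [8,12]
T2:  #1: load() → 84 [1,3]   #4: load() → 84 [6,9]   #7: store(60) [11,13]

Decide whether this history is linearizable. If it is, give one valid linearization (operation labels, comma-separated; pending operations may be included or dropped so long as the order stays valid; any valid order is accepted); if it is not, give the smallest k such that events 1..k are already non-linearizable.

1. #2 store(84), leaving value 84
2. #1 load() → 84, leaving value 84
3. #3 load() → 84, leaving value 84
4. #4 load() → 84, leaving value 84
5. #5 store(75), leaving value 75
6. #6 store(40) (pending, included), leaving value 40
7. #7 store(60), leaving value 60

linearizable — witness: #2, #1, #3, #4, #5, #6, #7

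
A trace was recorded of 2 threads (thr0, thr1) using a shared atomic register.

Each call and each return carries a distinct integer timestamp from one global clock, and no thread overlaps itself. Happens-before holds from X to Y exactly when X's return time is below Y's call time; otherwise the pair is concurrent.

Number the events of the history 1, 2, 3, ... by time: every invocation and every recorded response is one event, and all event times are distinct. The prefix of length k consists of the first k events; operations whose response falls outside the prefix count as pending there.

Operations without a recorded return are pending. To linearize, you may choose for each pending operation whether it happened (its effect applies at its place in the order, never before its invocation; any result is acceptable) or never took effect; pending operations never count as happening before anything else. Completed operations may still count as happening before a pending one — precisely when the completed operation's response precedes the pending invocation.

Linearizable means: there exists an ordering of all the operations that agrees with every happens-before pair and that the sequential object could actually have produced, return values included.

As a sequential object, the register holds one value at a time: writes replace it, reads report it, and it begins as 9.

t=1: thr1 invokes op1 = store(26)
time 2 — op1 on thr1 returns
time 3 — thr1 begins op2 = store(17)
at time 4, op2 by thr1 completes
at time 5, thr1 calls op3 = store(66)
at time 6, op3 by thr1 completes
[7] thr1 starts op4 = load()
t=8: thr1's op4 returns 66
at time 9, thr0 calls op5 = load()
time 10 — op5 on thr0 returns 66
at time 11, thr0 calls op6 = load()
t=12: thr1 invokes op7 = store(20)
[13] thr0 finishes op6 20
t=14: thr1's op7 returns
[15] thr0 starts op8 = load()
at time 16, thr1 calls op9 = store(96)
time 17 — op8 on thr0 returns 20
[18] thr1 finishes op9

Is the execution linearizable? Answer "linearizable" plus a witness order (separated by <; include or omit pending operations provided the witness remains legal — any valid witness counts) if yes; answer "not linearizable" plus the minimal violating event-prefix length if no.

1. op1 store(26), leaving value 26
2. op2 store(17), leaving value 17
3. op3 store(66), leaving value 66
4. op4 load() → 66, leaving value 66
5. op5 load() → 66, leaving value 66
6. op7 store(20), leaving value 20
7. op6 load() → 20, leaving value 20
8. op8 load() → 20, leaving value 20
9. op9 store(96), leaving value 96

linearizable — witness: op1 < op2 < op3 < op4 < op5 < op7 < op6 < op8 < op9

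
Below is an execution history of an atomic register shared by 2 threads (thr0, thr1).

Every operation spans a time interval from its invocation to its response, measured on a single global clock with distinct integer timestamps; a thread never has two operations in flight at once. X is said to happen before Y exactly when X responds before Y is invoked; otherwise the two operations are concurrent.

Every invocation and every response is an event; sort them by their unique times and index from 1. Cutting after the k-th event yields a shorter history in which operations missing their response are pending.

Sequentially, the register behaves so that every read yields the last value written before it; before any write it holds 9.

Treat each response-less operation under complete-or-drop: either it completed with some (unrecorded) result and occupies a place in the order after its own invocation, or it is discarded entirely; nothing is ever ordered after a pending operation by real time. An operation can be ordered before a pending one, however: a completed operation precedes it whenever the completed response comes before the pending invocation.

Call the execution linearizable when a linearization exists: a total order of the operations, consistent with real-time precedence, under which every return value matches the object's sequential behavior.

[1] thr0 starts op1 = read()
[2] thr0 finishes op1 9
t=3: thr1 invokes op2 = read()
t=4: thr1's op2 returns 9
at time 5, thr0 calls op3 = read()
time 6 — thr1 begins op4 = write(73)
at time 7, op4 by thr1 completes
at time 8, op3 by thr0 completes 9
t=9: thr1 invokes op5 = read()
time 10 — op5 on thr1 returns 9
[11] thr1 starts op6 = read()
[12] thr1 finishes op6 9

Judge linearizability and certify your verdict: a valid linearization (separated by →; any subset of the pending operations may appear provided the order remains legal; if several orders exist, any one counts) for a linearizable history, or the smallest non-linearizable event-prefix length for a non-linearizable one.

not linearizable — minimal violating prefix: 10 events

the violation lands at event 10, op5's response at time 10: events 1..9 linearize, events 1..10 do not
real-time-consistent orders of the 5 completed operations: 2 — all fail the atomic register replay
sample order op1, op2, op3, op4, op5 stalls at step 5 — op5 read() → 9 has no legal effect
sample order op1, op2, op4, op3, op5 stalls at step 4 — op3 read() → 9 has no legal effect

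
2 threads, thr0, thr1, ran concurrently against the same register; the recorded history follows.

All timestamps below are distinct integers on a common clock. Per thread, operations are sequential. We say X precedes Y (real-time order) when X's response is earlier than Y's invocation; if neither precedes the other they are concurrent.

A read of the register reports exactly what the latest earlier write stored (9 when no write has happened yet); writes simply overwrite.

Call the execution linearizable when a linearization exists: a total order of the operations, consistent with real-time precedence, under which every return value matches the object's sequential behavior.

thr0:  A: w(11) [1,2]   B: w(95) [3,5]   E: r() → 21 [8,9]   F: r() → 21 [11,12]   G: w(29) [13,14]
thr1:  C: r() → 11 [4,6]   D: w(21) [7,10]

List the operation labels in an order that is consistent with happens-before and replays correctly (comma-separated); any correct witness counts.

A, C, B, D, E, F, G

step 1: A w(11) — value 11
step 2: C r() → 11 — value 11
step 3: B w(95) — value 95
step 4: D w(21) — value 21
step 5: E r() → 21 — value 21
step 6: F r() → 21 — value 21
step 7: G w(29) — value 29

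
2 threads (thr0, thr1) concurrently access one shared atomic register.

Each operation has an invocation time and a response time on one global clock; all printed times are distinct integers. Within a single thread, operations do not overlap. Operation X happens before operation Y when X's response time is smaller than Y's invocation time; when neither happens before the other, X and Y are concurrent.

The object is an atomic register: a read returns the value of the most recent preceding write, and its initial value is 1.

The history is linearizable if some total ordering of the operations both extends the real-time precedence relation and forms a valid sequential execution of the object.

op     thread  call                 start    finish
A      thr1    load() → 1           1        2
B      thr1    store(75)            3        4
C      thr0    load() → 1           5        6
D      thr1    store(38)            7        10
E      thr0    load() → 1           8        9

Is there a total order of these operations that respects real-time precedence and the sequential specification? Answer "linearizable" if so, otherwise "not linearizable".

prefix check: 1..5 passes, 1..6 fails once C's time-6 response joins
exactly one order of the 3 completed ops respects real time; the atomic register replay fails
take A, B, C: step 3 already fails, because C load() → 1 cannot occur there

not linearizable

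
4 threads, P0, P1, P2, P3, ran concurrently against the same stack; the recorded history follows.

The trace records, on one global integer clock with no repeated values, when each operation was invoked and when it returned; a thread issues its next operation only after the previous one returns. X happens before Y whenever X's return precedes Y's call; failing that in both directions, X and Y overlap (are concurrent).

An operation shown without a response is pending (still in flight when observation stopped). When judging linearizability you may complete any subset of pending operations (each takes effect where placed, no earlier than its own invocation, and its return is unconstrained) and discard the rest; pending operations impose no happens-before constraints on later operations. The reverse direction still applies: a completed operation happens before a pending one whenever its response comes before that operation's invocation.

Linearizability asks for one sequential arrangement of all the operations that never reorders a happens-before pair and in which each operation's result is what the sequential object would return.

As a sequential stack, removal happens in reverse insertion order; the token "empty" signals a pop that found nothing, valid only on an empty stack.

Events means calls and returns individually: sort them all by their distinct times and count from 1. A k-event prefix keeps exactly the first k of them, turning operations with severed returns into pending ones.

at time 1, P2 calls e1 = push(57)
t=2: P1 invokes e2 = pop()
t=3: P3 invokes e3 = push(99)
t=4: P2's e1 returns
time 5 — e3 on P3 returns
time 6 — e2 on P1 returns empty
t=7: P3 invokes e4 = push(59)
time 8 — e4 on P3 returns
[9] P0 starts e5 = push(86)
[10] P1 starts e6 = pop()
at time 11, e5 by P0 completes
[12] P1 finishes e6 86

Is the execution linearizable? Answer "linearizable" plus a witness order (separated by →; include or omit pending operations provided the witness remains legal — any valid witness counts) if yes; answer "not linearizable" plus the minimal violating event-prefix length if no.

step 1: e2 pop() → empty — stack <>
step 2: e1 push(57) — stack <57>
step 3: e3 push(99) — stack <57,99>
step 4: e4 push(59) — stack <57,99,59>
step 5: e5 push(86) — stack <57,99,59,86>
step 6: e6 pop() → 86 — stack <57,99,59>

linearizable — witness: e2 → e1 → e3 → e4 → e5 → e6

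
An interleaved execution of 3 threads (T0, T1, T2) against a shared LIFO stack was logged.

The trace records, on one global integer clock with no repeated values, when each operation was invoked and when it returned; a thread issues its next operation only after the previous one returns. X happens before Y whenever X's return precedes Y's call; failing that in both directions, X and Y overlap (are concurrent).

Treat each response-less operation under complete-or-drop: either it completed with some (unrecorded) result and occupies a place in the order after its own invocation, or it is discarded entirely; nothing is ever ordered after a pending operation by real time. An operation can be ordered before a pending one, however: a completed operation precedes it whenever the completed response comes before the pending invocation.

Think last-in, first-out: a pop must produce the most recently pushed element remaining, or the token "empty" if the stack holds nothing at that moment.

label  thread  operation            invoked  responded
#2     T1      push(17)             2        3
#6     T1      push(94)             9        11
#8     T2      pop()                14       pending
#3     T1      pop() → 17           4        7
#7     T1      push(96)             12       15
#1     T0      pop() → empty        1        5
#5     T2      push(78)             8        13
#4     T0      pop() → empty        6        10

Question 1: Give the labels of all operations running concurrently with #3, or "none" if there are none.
Answer: #1, #4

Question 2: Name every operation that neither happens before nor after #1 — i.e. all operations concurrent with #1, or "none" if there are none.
Answer: #2, #3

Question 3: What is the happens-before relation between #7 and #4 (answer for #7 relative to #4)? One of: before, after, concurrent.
Answer: after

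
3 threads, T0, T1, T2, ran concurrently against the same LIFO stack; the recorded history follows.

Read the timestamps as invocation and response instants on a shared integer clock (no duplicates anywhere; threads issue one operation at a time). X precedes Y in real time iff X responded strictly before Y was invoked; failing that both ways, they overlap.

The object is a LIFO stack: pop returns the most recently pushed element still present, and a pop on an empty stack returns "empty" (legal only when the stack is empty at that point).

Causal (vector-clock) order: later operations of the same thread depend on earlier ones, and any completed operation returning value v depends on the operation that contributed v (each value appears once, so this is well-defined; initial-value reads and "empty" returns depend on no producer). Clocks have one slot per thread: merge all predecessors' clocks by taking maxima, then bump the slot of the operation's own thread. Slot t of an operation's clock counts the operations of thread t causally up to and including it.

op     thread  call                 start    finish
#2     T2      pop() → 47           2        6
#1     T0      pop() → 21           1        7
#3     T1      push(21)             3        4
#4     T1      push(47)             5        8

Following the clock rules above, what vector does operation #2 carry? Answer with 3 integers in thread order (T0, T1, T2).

(0, 2, 1)

#3 (invocation 3): nothing precedes it; T1's component alone gives (0, 1, 0)
from VC(#3)=(0, 1, 0), #4 (invoked 5) maxes components and bumps T1 → (0, 2, 0)
from VC(#3)=(0, 1, 0), #1 (invoked 1) maxes components and bumps T0 → (1, 1, 0)
from VC(#4)=(0, 2, 0), #2 (invoked 2) maxes components and bumps T2 → (0, 2, 1)
target: VC(#2) = (0, 2, 1)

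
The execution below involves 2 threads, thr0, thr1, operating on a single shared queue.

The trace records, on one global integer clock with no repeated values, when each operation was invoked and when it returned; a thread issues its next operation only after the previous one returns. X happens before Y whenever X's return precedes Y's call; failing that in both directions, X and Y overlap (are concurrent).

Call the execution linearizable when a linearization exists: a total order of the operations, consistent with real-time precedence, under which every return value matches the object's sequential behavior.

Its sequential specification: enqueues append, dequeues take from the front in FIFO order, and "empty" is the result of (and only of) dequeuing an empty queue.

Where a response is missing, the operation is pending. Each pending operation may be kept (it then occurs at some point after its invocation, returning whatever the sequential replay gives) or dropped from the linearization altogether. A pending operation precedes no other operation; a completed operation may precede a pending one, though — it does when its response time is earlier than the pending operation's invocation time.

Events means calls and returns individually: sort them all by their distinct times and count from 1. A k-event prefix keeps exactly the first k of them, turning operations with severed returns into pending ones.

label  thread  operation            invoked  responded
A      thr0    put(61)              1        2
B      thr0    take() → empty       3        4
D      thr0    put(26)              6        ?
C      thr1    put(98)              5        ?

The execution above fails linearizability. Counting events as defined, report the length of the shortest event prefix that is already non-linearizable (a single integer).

a valid linearization of events 1..3 exists, for instance A:
1. A put(61), leaving queue <61>
with event 4 included (B responding at time 4), all real-time-consistent orders fail
one such order, A, B, breaks at step 2 where B take() → empty is illegal

4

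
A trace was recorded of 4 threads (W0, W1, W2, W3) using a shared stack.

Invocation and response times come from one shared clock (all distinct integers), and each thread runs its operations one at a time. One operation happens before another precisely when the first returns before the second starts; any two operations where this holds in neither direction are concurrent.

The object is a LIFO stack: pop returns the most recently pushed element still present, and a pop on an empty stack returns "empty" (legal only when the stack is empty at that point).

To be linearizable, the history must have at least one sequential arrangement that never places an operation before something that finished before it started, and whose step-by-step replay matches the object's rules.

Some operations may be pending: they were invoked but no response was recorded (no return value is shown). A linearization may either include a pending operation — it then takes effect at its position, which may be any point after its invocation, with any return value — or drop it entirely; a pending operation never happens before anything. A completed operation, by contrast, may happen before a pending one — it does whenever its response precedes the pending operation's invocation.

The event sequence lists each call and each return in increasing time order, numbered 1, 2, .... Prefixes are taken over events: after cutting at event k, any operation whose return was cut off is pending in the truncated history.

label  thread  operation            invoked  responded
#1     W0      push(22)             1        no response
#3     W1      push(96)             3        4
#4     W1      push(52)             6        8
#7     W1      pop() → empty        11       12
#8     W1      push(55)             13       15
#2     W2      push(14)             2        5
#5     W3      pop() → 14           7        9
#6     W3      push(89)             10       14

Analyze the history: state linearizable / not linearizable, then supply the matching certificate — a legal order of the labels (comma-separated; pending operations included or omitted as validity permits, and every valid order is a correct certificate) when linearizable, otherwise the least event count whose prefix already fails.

not linearizable — minimal violating prefix: 12 events

already the first 12 events (up to #7's response at time 12) admit no linearization; the first 11 still do
no legal order exists: 4 real-time-consistent candidates over 5 completed stack operations, all rejected
include/drop combinations of the 2 pending operations (#1, #6) were all tried; none helps
sample order #2, #3, #4, #5, #7 (pending dropped) stalls at step 4 — #5 pop() → 14 has no legal effect
sample order #2, #3, #5, #4, #7 (pending dropped) stalls at step 3 — #5 pop() → 14 has no legal effect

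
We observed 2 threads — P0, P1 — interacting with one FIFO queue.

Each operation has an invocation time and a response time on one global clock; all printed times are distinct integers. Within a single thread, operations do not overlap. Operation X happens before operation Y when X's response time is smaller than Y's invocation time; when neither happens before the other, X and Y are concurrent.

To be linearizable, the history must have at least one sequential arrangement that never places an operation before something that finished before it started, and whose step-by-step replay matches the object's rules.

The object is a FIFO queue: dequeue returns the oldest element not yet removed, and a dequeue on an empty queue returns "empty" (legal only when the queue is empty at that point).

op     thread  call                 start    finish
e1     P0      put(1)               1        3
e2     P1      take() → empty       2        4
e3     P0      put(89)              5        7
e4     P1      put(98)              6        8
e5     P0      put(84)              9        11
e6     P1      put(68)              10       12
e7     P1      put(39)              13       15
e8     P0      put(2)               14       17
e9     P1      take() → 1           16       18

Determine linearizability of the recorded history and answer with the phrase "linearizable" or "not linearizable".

a witness: e2, e1, e3, e4, e5, e6, e7, e8, e9
step 1: e2 take() → empty — queue <>
step 2: e1 put(1) — queue <1>
step 3: e3 put(89) — queue <1,89>
step 4: e4 put(98) — queue <1,89,98>
step 5: e5 put(84) — queue <1,89,98,84>
step 6: e6 put(68) — queue <1,89,98,84,68>
step 7: e7 put(39) — queue <1,89,98,84,68,39>
step 8: e8 put(2) — queue <1,89,98,84,68,39,2>
step 9: e9 take() → 1 — queue <89,98,84,68,39,2>

linearizable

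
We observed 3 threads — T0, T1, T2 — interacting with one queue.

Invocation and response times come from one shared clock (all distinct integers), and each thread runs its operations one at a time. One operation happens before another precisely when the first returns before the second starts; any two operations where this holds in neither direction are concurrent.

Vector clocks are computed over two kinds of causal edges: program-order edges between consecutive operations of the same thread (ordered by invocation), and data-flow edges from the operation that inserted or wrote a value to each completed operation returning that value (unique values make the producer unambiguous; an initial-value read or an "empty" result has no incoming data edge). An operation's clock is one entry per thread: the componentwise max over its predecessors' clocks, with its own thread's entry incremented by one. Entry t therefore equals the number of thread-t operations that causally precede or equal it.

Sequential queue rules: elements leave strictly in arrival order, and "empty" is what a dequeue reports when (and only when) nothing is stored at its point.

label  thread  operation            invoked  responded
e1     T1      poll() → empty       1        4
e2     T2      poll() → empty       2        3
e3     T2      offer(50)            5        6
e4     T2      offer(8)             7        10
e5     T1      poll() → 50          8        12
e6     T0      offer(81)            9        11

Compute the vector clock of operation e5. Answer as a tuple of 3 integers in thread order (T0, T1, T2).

e2 (invocation 2): nothing precedes it; T2's component alone gives (0, 0, 1)
e1 (invocation 1): nothing precedes it; T1's component alone gives (0, 1, 0)
e6 (invocation 9): nothing precedes it; T0's component alone gives (1, 0, 0)
invoked at 5, e3 merges VC(e2)=(0, 0, 1) and bumps T2's slot → (0, 0, 2)
invoked at 7, e4 merges VC(e3)=(0, 0, 2) and bumps T2's slot → (0, 0, 3)
invoked at 8, e5 merges VC(e1)=(0, 1, 0), VC(e3)=(0, 0, 2) and bumps T1's slot → (0, 2, 2)
target: VC(e5) = (0, 2, 2)

(0, 2, 2)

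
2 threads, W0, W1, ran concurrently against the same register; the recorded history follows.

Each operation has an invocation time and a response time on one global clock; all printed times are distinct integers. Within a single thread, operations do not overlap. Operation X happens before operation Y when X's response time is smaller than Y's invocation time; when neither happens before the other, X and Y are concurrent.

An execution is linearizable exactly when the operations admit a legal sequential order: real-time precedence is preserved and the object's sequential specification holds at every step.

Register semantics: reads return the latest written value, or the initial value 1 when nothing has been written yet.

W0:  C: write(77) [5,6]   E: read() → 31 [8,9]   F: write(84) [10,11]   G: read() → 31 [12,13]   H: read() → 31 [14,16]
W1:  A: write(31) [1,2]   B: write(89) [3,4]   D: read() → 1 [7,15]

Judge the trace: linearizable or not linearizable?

prefix check: 1..8 passes, 1..9 fails once E's time-9 response joins
the completed operations (4 total) allow one real-time order; the register replay rejects it
completion choices over the 1 pending operation (D) were checked; none helps
for example A, B, C, E (pending dropped) fails at step 4: E read() → 31 is not legal there

not linearizable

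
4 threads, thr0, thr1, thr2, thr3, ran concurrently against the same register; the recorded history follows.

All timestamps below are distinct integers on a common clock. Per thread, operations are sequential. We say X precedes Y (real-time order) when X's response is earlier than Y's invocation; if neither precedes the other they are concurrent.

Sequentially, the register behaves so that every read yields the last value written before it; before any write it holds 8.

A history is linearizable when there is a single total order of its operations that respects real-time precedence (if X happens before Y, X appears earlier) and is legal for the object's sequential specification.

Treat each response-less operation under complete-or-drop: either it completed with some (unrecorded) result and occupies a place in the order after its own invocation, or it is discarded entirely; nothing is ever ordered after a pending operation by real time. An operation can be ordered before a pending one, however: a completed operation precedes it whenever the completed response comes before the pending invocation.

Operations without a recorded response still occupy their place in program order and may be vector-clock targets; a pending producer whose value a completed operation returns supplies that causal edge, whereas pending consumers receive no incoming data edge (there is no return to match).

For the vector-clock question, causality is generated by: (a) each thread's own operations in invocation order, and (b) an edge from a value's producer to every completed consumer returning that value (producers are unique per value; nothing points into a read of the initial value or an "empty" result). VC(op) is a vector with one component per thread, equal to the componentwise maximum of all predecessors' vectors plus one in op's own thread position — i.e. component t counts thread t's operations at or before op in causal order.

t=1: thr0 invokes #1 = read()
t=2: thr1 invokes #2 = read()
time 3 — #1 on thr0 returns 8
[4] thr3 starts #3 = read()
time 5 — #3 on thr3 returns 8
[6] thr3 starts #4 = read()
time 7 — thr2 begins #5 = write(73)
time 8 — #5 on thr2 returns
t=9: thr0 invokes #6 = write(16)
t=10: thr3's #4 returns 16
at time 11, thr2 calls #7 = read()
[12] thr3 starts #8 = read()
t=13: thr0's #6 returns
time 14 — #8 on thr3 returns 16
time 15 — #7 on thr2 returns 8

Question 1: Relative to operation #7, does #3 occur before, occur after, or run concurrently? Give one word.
#3 spans [4,5], #7 spans [11,15]
resp(#3)=5 < inv(#7)=11

before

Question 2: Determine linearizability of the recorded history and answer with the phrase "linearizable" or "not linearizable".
through event 14 a valid linearization exists; event 15 (#7 responding at time 15) ends that
every one of the 14 real-time-consistent orders over 7 completed register ops fails the sequential spec
no escape via the 1 pending operation (#2): every completion choice fails
for example #1, #3, #4, #5, #6, #7, #8 (pending dropped) fails at step 3: #4 read() → 16 is not legal there
for example #1, #3, #4, #5, #6, #8, #7 (pending dropped) fails at step 3: #4 read() → 16 is not legal there

not linearizable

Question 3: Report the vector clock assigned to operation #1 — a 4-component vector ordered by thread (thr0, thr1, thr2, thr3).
invoked at 4, #3 has no predecessors; its own thr3 bump gives (0, 0, 0, 1)
invoked at 7, #5 has no predecessors; its own thr2 bump gives (0, 0, 1, 0)
invoked at 2, #2 has no predecessors; its own thr1 bump gives (0, 1, 0, 0)
invoked at 1, #1 has no predecessors; its own thr0 bump gives (1, 0, 0, 0)
merge at #7 (invoked 11): VC(#5)=(0, 0, 1, 0), own-thread bump on thr2 → (0, 0, 2, 0)
merge at #6 (invoked 9): VC(#1)=(1, 0, 0, 0), own-thread bump on thr0 → (2, 0, 0, 0)
merge at #4 (invoked 6): VC(#3)=(0, 0, 0, 1), VC(#6)=(2, 0, 0, 0), own-thread bump on thr3 → (2, 0, 0, 2)
merge at #8 (invoked 12): VC(#4)=(2, 0, 0, 2), VC(#6)=(2, 0, 0, 0), own-thread bump on thr3 → (2, 0, 0, 3)
target: VC(#1) = (1, 0, 0, 0)

(1, 0, 0, 0)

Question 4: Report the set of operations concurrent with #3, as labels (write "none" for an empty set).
#3 runs from 4 to 5; window-overlapping ops are concurrent
#1 [1,3]: before
#2 [2,…): concurrent
#4 [6,10]: after
#5 [7,8]: after
#6 [9,13]: after
#7 [11,15]: after
#8 [12,14]: after

#2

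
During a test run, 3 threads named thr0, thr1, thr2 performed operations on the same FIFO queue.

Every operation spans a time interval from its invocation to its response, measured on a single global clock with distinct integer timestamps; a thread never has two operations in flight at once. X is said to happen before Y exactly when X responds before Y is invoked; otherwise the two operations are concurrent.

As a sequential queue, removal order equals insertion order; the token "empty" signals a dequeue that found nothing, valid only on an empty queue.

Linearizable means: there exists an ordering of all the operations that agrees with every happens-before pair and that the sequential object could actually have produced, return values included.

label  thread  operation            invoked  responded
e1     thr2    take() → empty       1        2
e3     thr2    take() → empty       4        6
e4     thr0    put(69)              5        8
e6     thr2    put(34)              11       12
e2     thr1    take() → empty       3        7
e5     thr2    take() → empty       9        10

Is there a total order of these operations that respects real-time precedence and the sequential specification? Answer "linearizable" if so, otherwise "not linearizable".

not linearizable

cut after 9 events: linearizable; cut after 10 events (e5 responds, time 10): not linearizable
no legal order exists: 6 real-time-consistent candidates over 5 completed FIFO queue operations, all rejected
sample order e1, e2, e3, e4, e5 stalls at step 5 — e5 take() → empty has no legal effect
sample order e1, e2, e4, e3, e5 stalls at step 4 — e3 take() → empty has no legal effect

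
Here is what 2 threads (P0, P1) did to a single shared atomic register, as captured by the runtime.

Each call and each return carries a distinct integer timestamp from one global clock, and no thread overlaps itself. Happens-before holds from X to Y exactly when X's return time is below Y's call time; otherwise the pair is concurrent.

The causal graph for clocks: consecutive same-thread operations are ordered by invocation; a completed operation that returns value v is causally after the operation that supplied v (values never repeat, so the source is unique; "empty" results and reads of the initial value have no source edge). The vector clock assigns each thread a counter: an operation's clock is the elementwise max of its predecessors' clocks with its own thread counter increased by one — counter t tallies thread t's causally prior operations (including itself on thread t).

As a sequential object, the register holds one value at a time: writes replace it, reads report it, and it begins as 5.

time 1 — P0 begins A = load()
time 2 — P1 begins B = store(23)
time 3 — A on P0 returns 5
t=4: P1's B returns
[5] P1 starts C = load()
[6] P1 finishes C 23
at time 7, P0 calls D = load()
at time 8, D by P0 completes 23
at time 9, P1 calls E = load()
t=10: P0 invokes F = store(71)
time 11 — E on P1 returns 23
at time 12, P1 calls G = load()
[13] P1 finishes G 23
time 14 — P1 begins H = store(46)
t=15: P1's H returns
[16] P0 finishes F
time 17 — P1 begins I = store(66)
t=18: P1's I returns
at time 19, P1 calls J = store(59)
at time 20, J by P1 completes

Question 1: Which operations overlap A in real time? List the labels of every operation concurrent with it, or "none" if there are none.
Answer: B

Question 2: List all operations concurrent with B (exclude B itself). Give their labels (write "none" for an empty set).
Answer: A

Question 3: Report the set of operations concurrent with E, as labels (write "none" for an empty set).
Answer: F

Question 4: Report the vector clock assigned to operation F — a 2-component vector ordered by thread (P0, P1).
Answer: (3, 1)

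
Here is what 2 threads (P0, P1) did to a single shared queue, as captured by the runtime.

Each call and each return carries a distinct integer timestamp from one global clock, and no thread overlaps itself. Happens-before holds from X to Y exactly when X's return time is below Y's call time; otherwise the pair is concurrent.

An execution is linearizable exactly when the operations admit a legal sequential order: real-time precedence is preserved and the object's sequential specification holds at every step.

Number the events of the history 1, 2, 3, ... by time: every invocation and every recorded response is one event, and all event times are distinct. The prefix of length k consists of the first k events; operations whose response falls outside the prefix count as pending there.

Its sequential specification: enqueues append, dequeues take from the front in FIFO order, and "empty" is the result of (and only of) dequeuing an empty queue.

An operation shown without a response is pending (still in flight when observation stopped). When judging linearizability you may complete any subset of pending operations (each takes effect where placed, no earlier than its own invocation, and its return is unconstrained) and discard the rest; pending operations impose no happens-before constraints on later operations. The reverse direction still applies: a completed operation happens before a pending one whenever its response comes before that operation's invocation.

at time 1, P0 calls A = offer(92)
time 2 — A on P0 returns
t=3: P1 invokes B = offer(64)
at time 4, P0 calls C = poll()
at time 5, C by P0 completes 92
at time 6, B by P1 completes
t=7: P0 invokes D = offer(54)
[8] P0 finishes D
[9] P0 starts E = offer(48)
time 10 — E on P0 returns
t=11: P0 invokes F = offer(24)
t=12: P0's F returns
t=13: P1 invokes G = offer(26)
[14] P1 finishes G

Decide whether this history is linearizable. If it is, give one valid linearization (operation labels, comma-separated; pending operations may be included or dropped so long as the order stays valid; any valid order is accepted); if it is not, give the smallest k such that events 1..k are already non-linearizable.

linearizable — witness: A, B, C, D, E, F, G

after step 1 (A offer(92)): queue <92>
after step 2 (B offer(64)): queue <92,64>
after step 3 (C poll() → 92): queue <64>
after step 4 (D offer(54)): queue <64,54>
after step 5 (E offer(48)): queue <64,54,48>
after step 6 (F offer(24)): queue <64,54,48,24>
after step 7 (G offer(26)): queue <64,54,48,24,26>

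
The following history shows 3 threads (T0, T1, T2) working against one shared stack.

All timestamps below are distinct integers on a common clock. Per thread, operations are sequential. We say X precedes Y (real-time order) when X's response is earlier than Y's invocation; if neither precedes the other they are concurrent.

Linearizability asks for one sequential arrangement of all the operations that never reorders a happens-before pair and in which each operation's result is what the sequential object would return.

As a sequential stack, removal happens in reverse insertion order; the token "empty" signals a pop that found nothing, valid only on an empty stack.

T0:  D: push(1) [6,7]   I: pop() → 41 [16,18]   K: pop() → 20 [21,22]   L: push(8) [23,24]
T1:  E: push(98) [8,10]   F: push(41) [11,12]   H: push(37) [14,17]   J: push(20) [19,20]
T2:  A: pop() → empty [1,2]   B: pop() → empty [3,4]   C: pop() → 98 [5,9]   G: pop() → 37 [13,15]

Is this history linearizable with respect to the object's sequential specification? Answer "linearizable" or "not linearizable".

linearizable

one valid linearization: A, B, D, E, C, F, H, G, I, J, K, L
step 1: A pop() → empty — stack <>
step 2: B pop() → empty — stack <>
step 3: D push(1) — stack <1>
step 4: E push(98) — stack <1,98>
step 5: C pop() → 98 — stack <1>
step 6: F push(41) — stack <1,41>
step 7: H push(37) — stack <1,41,37>
step 8: G pop() → 37 — stack <1,41>
step 9: I pop() → 41 — stack <1>
step 10: J push(20) — stack <1,20>
step 11: K pop() → 20 — stack <1>
step 12: L push(8) — stack <1,8>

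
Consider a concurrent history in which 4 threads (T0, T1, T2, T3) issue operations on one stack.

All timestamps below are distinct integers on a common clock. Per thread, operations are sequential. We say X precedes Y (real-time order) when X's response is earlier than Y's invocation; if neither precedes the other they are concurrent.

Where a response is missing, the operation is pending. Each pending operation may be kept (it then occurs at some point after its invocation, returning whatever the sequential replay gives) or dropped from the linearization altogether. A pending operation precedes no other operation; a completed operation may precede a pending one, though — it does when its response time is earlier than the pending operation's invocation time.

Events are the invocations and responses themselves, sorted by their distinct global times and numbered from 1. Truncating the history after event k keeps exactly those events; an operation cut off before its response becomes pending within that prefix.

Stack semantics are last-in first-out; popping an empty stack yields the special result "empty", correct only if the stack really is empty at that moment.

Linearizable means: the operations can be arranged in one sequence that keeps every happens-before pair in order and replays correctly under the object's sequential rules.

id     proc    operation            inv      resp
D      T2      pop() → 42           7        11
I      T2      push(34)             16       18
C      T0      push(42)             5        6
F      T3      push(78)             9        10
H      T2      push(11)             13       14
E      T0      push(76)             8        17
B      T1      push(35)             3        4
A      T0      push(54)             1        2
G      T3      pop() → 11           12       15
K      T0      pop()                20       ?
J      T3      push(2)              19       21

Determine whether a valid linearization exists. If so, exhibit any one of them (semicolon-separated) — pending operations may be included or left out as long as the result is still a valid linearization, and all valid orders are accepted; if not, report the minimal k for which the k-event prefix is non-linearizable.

step 1: A push(54) — stack <54>
step 2: B push(35) — stack <54,35>
step 3: C push(42) — stack <54,35,42>
step 4: D pop() → 42 — stack <54,35>
step 5: E push(76) — stack <54,35,76>
step 6: F push(78) — stack <54,35,76,78>
step 7: H push(11) — stack <54,35,76,78,11>
step 8: G pop() → 11 — stack <54,35,76,78>
step 9: I push(34) — stack <54,35,76,78,34>
step 10: J push(2) — stack <54,35,76,78,34,2>

linearizable — witness: A; B; C; D; E; F; H; G; I; J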